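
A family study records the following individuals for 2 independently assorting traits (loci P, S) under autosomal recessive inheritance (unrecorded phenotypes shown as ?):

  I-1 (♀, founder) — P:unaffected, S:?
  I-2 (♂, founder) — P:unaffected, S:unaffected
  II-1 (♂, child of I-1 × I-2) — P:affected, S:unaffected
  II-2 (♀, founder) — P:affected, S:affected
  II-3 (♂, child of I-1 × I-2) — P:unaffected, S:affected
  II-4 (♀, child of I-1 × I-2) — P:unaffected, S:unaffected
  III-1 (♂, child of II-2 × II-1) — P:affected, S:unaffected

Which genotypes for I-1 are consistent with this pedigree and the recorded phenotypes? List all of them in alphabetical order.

I-1 ∈ {Pp Ss, Pp ss}

P/I-1 un ·: Pp
P/I-2 un ·: Pp
P/II-1 aff I-1×I-2: pp
P/II-2 aff ·: pp
P/II-3 un I-1×I-2: PP|Pp
P/II-4 un I-1×I-2: PP|Pp
P/III-1 aff II-2×II-1: pp
⇒ P over [I-1,I-2,II-1,II-2,II-3,II-4,III-1]: 4 consistent
S/I-1 ? ·: Ss|ss
S/I-2 un ·: Ss
S/II-1 un I-1×I-2: SS|Ss
S/II-2 aff ·: ss
S/II-3 aff I-1×I-2: ss
S/II-4 un I-1×I-2: SS|Ss
S/III-1 un II-2×II-1: Ss
⇒ S over [I-1,I-2,II-1,II-2,II-3,II-4,III-1]: 5 consistent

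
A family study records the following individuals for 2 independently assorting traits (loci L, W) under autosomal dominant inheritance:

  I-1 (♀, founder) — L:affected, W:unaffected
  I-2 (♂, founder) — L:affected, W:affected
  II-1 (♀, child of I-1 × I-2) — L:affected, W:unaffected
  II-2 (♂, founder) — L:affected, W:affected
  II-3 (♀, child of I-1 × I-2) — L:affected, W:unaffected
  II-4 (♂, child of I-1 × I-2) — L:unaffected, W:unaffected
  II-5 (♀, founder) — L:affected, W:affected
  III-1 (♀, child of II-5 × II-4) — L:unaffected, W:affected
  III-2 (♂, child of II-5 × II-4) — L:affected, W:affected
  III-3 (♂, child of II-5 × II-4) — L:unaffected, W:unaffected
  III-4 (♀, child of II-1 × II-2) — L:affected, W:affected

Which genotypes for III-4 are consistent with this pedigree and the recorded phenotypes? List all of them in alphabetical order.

III-4 ∈ {LL Ww, Ll Ww}

L/I-1 aff ·: Ll
L/I-2 aff ·: Ll
L/II-1 aff I-1×I-2: Ll|LL
L/II-2 aff ·: Ll|LL
L/II-3 aff I-1×I-2: Ll|LL
L/II-4 un I-1×I-2: ll
L/II-5 aff ·: Ll
L/III-1 un II-5×II-4: ll
L/III-2 aff II-5×II-4: Ll
L/III-3 un II-5×II-4: ll
L/III-4 aff II-1×II-2: Ll|LL
⇒ L over [I-1,I-2,II-1,II-2,II-3,II-4,II-5,III-1,III-2,III-3,III-4]: 14 consistent
W/I-1 un ·: ww
W/I-2 aff ·: Ww
W/II-1 un I-1×I-2: ww
W/II-2 aff ·: Ww|WW
W/II-3 un I-1×I-2: ww
W/II-4 un I-1×I-2: ww
W/II-5 aff ·: Ww
W/III-1 aff II-5×II-4: Ww
W/III-2 aff II-5×II-4: Ww
W/III-3 un II-5×II-4: ww
W/III-4 aff II-1×II-2: Ww
⇒ W over [I-1,I-2,II-1,II-2,II-3,II-4,II-5,III-1,III-2,III-3,III-4]: 2 consistent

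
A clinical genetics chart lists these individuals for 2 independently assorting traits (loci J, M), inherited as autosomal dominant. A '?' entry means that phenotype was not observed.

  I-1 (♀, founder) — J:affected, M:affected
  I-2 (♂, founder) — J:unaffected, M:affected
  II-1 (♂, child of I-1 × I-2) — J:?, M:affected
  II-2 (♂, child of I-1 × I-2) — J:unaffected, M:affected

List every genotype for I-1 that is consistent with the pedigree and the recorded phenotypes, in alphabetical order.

J/I-1 aff ·: Jj
J/I-2 un ·: jj
J/II-1 ? I-1×I-2: jj|Jj
J/II-2 un I-1×I-2: jj
⇒ J over [I-1,I-2,II-1,II-2]: 2 consistent
M/I-1 aff ·: Mm|MM
M/I-2 aff ·: Mm|MM
M/II-1 aff I-1×I-2: Mm|MM
M/II-2 aff I-1×I-2: Mm|MM
⇒ M over [I-1,I-2,II-1,II-2]: 13 consistent

I-1 ∈ {Jj MM, Jj Mm}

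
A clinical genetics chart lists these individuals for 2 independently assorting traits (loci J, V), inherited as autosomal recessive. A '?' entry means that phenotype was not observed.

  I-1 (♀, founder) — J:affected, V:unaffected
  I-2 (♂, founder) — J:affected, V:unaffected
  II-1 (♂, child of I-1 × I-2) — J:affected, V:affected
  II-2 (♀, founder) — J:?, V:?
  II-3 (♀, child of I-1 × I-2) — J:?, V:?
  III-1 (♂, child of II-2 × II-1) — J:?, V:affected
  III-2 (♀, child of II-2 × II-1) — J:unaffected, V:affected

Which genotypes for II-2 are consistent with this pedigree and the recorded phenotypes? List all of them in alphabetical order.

J/I-1 aff ·: jj
J/I-2 aff ·: jj
J/II-1 aff I-1×I-2: jj
J/II-2 ? ·: JJ|Jj
J/II-3 ? I-1×I-2: jj
J/III-1 ? II-2×II-1: Jj|jj
J/III-2 un II-2×II-1: Jj
⇒ J over [I-1,I-2,II-1,II-2,II-3,III-1,III-2]: 3 consistent
V/I-1 un ·: Vv
V/I-2 un ·: Vv
V/II-1 aff I-1×I-2: vv
V/II-2 ? ·: Vv|vv
V/II-3 ? I-1×I-2: VV|Vv|vv
V/III-1 aff II-2×II-1: vv
V/III-2 aff II-2×II-1: vv
⇒ V over [I-1,I-2,II-1,II-2,II-3,III-1,III-2]: 6 consistent

II-2 ∈ {JJ Vv, JJ vv, Jj Vv, Jj vv}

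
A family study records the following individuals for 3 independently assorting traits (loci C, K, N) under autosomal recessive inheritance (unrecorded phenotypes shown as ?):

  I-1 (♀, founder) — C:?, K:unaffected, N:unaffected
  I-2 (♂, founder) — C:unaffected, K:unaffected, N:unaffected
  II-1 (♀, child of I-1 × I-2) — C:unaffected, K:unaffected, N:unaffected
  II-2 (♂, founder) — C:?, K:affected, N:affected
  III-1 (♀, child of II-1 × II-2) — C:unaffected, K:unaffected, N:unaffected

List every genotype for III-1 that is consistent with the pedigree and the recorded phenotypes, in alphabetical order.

C/I-1 ? ·: CC|Cc|cc
C/I-2 un ·: CC|Cc
C/II-1 un I-1×I-2: CC|Cc
C/II-2 ? ·: CC|Cc|cc
C/III-1 un II-1×II-2: CC|Cc
⇒ C over [I-1,I-2,II-1,II-2,III-1]: 41 consistent
K/I-1 un ·: KK|Kk
K/I-2 un ·: KK|Kk
K/II-1 un I-1×I-2: KK|Kk
K/II-2 aff ·: kk
K/III-1 un II-1×II-2: Kk
⇒ K over [I-1,I-2,II-1,II-2,III-1]: 7 consistent
N/I-1 un ·: NN|Nn
N/I-2 un ·: NN|Nn
N/II-1 un I-1×I-2: NN|Nn
N/II-2 aff ·: nn
N/III-1 un II-1×II-2: Nn
⇒ N over [I-1,I-2,II-1,II-2,III-1]: 7 consistent

III-1 ∈ {CC Kk Nn, Cc Kk Nn}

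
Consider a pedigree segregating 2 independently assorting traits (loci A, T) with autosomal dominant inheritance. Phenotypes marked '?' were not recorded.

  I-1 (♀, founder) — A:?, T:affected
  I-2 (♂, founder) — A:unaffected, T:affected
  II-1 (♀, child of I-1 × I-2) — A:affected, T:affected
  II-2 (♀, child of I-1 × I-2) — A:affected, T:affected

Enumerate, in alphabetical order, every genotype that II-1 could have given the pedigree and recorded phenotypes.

II-1 ∈ {Aa TT, Aa Tt}

A/I-1 ? ·: Aa|AA
A/I-2 un ·: aa
A/II-1 aff I-1×I-2: Aa
A/II-2 aff I-1×I-2: Aa
⇒ A over [I-1,I-2,II-1,II-2]: 2 consistent
T/I-1 aff ·: Tt|TT
T/I-2 aff ·: Tt|TT
T/II-1 aff I-1×I-2: Tt|TT
T/II-2 aff I-1×I-2: Tt|TT
⇒ T over [I-1,I-2,II-1,II-2]: 13 consistent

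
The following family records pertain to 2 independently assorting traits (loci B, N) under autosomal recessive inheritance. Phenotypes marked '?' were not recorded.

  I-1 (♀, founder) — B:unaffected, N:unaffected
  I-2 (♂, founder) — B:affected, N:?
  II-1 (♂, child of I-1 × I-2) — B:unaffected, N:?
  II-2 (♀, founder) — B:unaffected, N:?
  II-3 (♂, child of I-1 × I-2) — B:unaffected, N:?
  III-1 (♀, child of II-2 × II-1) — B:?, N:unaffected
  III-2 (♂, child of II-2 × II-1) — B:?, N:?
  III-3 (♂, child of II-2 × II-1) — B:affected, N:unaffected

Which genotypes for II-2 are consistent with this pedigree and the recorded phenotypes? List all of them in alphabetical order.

II-2 ∈ {Bb NN, Bb Nn, Bb nn}

B/I-1 un ·: BB|Bb
B/I-2 aff ·: bb
B/II-1 un I-1×I-2: Bb
B/II-2 un ·: Bb
B/II-3 un I-1×I-2: Bb
B/III-1 ? II-2×II-1: BB|Bb|bb
B/III-2 ? II-2×II-1: BB|Bb|bb
B/III-3 aff II-2×II-1: bb
⇒ B over [I-1,I-2,II-1,II-2,II-3,III-1,III-2,III-3]: 18 consistent
N/I-1 un ·: NN|Nn
N/I-2 ? ·: NN|Nn|nn
N/II-1 ? I-1×I-2: NN|Nn|nn
N/II-2 ? ·: NN|Nn|nn
N/II-3 ? I-1×I-2: NN|Nn|nn
N/III-1 un II-2×II-1: NN|Nn
N/III-2 ? II-2×II-1: NN|Nn|nn
N/III-3 un II-2×II-1: NN|Nn
⇒ N over [I-1,I-2,II-1,II-2,II-3,III-1,III-2,III-3]: 315 consistent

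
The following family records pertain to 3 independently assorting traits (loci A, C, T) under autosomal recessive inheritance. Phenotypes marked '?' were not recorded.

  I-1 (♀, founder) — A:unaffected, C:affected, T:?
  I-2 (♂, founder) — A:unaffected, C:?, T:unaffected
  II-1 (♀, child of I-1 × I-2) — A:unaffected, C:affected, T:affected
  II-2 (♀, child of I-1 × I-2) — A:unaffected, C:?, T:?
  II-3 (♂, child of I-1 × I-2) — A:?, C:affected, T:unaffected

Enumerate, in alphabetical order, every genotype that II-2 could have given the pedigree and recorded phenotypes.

A/I-1 un ·: AA|Aa
A/I-2 un ·: AA|Aa
A/II-1 un I-1×I-2: AA|Aa
A/II-2 un I-1×I-2: AA|Aa
A/II-3 ? I-1×I-2: AA|Aa|aa
⇒ A over [I-1,I-2,II-1,II-2,II-3]: 29 consistent
C/I-1 aff ·: cc
C/I-2 ? ·: Cc|cc
C/II-1 aff I-1×I-2: cc
C/II-2 ? I-1×I-2: Cc|cc
C/II-3 aff I-1×I-2: cc
⇒ C over [I-1,I-2,II-1,II-2,II-3]: 3 consistent
T/I-1 ? ·: Tt|tt
T/I-2 un ·: Tt
T/II-1 aff I-1×I-2: tt
T/II-2 ? I-1×I-2: TT|Tt|tt
T/II-3 un I-1×I-2: TT|Tt
⇒ T over [I-1,I-2,II-1,II-2,II-3]: 8 consistent

II-2 ∈ {AA Cc TT, AA Cc Tt, AA Cc tt, AA cc TT, AA cc Tt, AA cc tt, Aa Cc TT, Aa Cc Tt, Aa Cc tt, Aa cc TT, Aa cc Tt, Aa cc tt}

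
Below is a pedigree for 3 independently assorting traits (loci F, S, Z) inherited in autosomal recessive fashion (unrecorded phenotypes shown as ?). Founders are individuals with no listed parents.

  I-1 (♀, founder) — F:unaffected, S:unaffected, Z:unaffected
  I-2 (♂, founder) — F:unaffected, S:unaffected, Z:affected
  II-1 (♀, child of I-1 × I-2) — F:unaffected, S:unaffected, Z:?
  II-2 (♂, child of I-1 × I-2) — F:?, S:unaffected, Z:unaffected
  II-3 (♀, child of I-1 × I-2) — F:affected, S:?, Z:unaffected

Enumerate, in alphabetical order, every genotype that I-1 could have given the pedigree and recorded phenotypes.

F/I-1 un ·: Ff
F/I-2 un ·: Ff
F/II-1 un I-1×I-2: FF|Ff
F/II-2 ? I-1×I-2: FF|Ff|ff
F/II-3 aff I-1×I-2: ff
⇒ F over [I-1,I-2,II-1,II-2,II-3]: 6 consistent
S/I-1 un ·: SS|Ss
S/I-2 un ·: SS|Ss
S/II-1 un I-1×I-2: SS|Ss
S/II-2 un I-1×I-2: SS|Ss
S/II-3 ? I-1×I-2: SS|Ss|ss
⇒ S over [I-1,I-2,II-1,II-2,II-3]: 29 consistent
Z/I-1 un ·: ZZ|Zz
Z/I-2 aff ·: zz
Z/II-1 ? I-1×I-2: Zz|zz
Z/II-2 un I-1×I-2: Zz
Z/II-3 un I-1×I-2: Zz
⇒ Z over [I-1,I-2,II-1,II-2,II-3]: 3 consistent

I-1 ∈ {Ff SS ZZ, Ff SS Zz, Ff Ss ZZ, Ff Ss Zz}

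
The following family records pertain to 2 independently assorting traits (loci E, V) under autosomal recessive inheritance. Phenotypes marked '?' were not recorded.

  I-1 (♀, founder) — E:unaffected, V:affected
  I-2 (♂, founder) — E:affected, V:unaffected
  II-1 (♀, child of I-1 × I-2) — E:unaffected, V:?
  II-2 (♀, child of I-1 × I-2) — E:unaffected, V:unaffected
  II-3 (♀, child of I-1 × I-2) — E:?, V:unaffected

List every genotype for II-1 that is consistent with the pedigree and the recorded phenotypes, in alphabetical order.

E/I-1 un ·: EE|Ee
E/I-2 aff ·: ee
E/II-1 un I-1×I-2: Ee
E/II-2 un I-1×I-2: Ee
E/II-3 ? I-1×I-2: Ee|ee
⇒ E over [I-1,I-2,II-1,II-2,II-3]: 3 consistent
V/I-1 aff ·: vv
V/I-2 un ·: VV|Vv
V/II-1 ? I-1×I-2: Vv|vv
V/II-2 un I-1×I-2: Vv
V/II-3 un I-1×I-2: Vv
⇒ V over [I-1,I-2,II-1,II-2,II-3]: 3 consistent

II-1 ∈ {Ee Vv, Ee vv}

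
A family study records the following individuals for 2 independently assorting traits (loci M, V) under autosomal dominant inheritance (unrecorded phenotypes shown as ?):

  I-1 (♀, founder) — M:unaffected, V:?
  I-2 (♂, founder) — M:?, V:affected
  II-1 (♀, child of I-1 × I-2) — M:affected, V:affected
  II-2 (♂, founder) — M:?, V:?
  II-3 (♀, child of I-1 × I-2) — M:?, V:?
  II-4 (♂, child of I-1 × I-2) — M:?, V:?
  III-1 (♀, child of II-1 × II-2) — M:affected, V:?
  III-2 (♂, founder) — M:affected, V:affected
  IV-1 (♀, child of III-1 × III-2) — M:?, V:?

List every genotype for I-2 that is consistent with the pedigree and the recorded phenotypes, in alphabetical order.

M/I-1 un ·: mm
M/I-2 ? ·: Mm|MM
M/II-1 aff I-1×I-2: Mm
M/II-2 ? ·: mm|Mm|MM
M/II-3 ? I-1×I-2: mm|Mm
M/II-4 ? I-1×I-2: mm|Mm
M/III-1 aff II-1×II-2: Mm|MM
M/III-2 aff ·: Mm|MM
M/IV-1 ? III-1×III-2: mm|Mm|MM
⇒ M over [I-1,I-2,II-1,II-2,II-3,II-4,III-1,III-2,IV-1]: 105 consistent
V/I-1 ? ·: vv|Vv|VV
V/I-2 aff ·: Vv|VV
V/II-1 aff I-1×I-2: Vv|VV
V/II-2 ? ·: vv|Vv|VV
V/II-3 ? I-1×I-2: vv|Vv|VV
V/II-4 ? I-1×I-2: vv|Vv|VV
V/III-1 ? II-1×II-2: vv|Vv|VV
V/III-2 aff ·: Vv|VV
V/IV-1 ? III-1×III-2: vv|Vv|VV
⇒ V over [I-1,I-2,II-1,II-2,II-3,II-4,III-1,III-2,IV-1]: 882 consistent

I-2 ∈ {MM VV, MM Vv, Mm VV, Mm Vv}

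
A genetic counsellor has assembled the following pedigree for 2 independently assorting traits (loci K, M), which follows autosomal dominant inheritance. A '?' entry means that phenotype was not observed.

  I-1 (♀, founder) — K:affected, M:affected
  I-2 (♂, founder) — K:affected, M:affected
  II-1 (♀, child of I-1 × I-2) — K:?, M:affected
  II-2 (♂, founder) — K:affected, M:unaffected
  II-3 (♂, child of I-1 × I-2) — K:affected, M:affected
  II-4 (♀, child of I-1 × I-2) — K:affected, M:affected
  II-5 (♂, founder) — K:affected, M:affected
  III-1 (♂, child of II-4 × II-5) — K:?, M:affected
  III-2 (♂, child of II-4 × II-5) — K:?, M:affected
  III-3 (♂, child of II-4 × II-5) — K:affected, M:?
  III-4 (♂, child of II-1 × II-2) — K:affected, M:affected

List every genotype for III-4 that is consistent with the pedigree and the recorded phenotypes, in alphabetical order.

K/I-1 aff ·: Kk|KK
K/I-2 aff ·: Kk|KK
K/II-1 ? I-1×I-2: kk|Kk|KK
K/II-2 aff ·: Kk|KK
K/II-3 aff I-1×I-2: Kk|KK
K/II-4 aff I-1×I-2: Kk|KK
K/II-5 aff ·: Kk|KK
K/III-1 ? II-4×II-5: kk|Kk|KK
K/III-2 ? II-4×II-5: kk|Kk|KK
K/III-3 aff II-4×II-5: Kk|KK
K/III-4 aff II-1×II-2: Kk|KK
⇒ K over [I-1,I-2,II-1,II-2,II-3,II-4,II-5,III-1,III-2,III-3,III-4]: 1637 consistent
M/I-1 aff ·: Mm|MM
M/I-2 aff ·: Mm|MM
M/II-1 aff I-1×I-2: Mm|MM
M/II-2 un ·: mm
M/II-3 aff I-1×I-2: Mm|MM
M/II-4 aff I-1×I-2: Mm|MM
M/II-5 aff ·: Mm|MM
M/III-1 aff II-4×II-5: Mm|MM
M/III-2 aff II-4×II-5: Mm|MM
M/III-3 ? II-4×II-5: mm|Mm|MM
M/III-4 aff II-1×II-2: Mm
⇒ M over [I-1,I-2,II-1,II-2,II-3,II-4,II-5,III-1,III-2,III-3,III-4]: 357 consistent

III-4 ∈ {KK Mm, Kk Mm}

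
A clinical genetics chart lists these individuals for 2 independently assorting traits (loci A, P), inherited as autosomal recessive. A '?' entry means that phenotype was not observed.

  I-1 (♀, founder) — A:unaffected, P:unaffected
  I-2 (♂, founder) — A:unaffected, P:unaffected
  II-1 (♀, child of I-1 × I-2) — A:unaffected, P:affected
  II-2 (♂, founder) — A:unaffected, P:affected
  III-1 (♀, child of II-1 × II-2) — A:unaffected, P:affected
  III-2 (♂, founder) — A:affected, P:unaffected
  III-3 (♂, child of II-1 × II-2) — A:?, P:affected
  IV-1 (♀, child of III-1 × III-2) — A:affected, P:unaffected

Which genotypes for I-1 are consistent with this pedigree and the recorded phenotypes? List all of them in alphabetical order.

I-1 ∈ {AA Pp, Aa Pp}

A/I-1 un ·: AA|Aa
A/I-2 un ·: AA|Aa
A/II-1 un I-1×I-2: AA|Aa
A/II-2 un ·: AA|Aa
A/III-1 un II-1×II-2: Aa
A/III-2 aff ·: aa
A/III-3 ? II-1×II-2: AA|Aa|aa
A/IV-1 aff III-1×III-2: aa
⇒ A over [I-1,I-2,II-1,II-2,III-1,III-2,III-3,IV-1]: 23 consistent
P/I-1 un ·: Pp
P/I-2 un ·: Pp
P/II-1 aff I-1×I-2: pp
P/II-2 aff ·: pp
P/III-1 aff II-1×II-2: pp
P/III-2 un ·: PP|Pp
P/III-3 aff II-1×II-2: pp
P/IV-1 un III-1×III-2: Pp
⇒ P over [I-1,I-2,II-1,II-2,III-1,III-2,III-3,IV-1]: 2 consistent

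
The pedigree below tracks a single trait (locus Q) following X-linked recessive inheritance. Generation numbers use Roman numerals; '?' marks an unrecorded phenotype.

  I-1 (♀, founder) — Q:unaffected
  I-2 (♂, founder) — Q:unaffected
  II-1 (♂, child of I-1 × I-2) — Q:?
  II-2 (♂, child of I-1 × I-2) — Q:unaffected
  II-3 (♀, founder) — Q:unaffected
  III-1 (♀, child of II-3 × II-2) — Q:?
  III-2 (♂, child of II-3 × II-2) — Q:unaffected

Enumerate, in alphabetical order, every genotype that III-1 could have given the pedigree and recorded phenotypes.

III-1 ∈ {X^QX^Q, X^QX^q}

Q/I-1 un ·: X^QX^Q|X^QX^q
Q/I-2 un ·: X^QY
Q/II-1 ? I-1×I-2: X^QY|X^qY
Q/II-2 un I-1×I-2: X^QY
Q/II-3 un ·: X^QX^Q|X^QX^q
Q/III-1 ? II-3×II-2: X^QX^Q|X^QX^q
Q/III-2 un II-3×II-2: X^QY
⇒ Q over [I-1,I-2,II-1,II-2,II-3,III-1,III-2]: 9 consistent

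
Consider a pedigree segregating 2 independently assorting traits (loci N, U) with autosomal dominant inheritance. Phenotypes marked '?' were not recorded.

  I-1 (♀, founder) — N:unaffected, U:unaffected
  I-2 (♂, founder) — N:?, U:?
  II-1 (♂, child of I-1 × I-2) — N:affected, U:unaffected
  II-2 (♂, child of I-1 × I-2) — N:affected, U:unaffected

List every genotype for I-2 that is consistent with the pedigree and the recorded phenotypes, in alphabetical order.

I-2 ∈ {NN Uu, NN uu, Nn Uu, Nn uu}

N/I-1 un ·: nn
N/I-2 ? ·: Nn|NN
N/II-1 aff I-1×I-2: Nn
N/II-2 aff I-1×I-2: Nn
⇒ N over [I-1,I-2,II-1,II-2]: 2 consistent
U/I-1 un ·: uu
U/I-2 ? ·: uu|Uu
U/II-1 un I-1×I-2: uu
U/II-2 un I-1×I-2: uu
⇒ U over [I-1,I-2,II-1,II-2]: 2 consistent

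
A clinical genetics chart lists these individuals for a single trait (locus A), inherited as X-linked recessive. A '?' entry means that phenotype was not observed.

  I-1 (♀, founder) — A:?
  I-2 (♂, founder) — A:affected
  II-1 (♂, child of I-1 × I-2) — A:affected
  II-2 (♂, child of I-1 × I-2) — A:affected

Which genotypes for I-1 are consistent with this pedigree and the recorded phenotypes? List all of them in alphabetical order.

A/I-1 ? ·: X^AX^a|X^aX^a
A/I-2 aff ·: X^aY
A/II-1 aff I-1×I-2: X^aY
A/II-2 aff I-1×I-2: X^aY
⇒ A over [I-1,I-2,II-1,II-2]: 2 consistent

I-1 ∈ {X^AX^a, X^aX^a}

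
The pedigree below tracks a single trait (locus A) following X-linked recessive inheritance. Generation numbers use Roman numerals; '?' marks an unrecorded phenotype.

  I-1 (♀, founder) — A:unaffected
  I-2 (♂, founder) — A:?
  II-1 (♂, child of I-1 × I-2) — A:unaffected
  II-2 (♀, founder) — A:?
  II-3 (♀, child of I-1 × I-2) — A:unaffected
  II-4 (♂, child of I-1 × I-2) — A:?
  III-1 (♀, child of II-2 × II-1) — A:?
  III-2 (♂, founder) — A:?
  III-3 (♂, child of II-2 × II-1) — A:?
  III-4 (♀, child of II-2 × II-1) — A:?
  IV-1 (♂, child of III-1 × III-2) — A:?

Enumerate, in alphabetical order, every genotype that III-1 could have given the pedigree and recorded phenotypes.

III-1 ∈ {X^AX^A, X^AX^a}

A/I-1 un ·: X^AX^A|X^AX^a
A/I-2 ? ·: X^AY|X^aY
A/II-1 un I-1×I-2: X^AY
A/II-2 ? ·: X^AX^A|X^AX^a|X^aX^a
A/II-3 un I-1×I-2: X^AX^A|X^AX^a
A/II-4 ? I-1×I-2: X^AY|X^aY
A/III-1 ? II-2×II-1: X^AX^A|X^AX^a
A/III-2 ? ·: X^AY|X^aY
A/III-3 ? II-2×II-1: X^AY|X^aY
A/III-4 ? II-2×II-1: X^AX^A|X^AX^a
A/IV-1 ? III-1×III-2: X^AY|X^aY
⇒ A over [I-1,I-2,II-1,II-2,II-3,II-4,III-1,III-2,III-3,III-4,IV-1]: 240 consistent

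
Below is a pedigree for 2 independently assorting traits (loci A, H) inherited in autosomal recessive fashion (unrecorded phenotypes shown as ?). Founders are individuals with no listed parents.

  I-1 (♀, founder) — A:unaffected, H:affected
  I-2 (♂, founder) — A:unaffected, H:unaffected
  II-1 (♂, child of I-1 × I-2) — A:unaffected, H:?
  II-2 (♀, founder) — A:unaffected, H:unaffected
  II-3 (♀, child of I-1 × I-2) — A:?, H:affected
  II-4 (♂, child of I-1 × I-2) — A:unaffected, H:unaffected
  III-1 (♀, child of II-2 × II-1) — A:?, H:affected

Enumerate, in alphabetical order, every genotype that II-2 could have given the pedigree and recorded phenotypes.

A/I-1 un ·: AA|Aa
A/I-2 un ·: AA|Aa
A/II-1 un I-1×I-2: AA|Aa
A/II-2 un ·: AA|Aa
A/II-3 ? I-1×I-2: AA|Aa|aa
A/II-4 un I-1×I-2: AA|Aa
A/III-1 ? II-2×II-1: AA|Aa|aa
⇒ A over [I-1,I-2,II-1,II-2,II-3,II-4,III-1]: 115 consistent
H/I-1 aff ·: hh
H/I-2 un ·: Hh
H/II-1 ? I-1×I-2: Hh|hh
H/II-2 un ·: Hh
H/II-3 aff I-1×I-2: hh
H/II-4 un I-1×I-2: Hh
H/III-1 aff II-2×II-1: hh
⇒ H over [I-1,I-2,II-1,II-2,II-3,II-4,III-1]: 2 consistent

II-2 ∈ {AA Hh, Aa Hh}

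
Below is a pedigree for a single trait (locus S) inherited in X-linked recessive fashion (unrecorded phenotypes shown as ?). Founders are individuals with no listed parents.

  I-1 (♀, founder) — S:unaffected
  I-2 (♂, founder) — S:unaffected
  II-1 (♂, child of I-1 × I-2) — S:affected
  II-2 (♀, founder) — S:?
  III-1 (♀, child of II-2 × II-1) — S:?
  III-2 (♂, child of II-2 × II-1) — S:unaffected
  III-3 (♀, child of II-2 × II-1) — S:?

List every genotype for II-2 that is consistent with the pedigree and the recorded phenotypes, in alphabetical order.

S/I-1 un ·: X^SX^s
S/I-2 un ·: X^SY
S/II-1 aff I-1×I-2: X^sY
S/II-2 ? ·: X^SX^S|X^SX^s
S/III-1 ? II-2×II-1: X^SX^s|X^sX^s
S/III-2 un II-2×II-1: X^SY
S/III-3 ? II-2×II-1: X^SX^s|X^sX^s
⇒ S over [I-1,I-2,II-1,II-2,III-1,III-2,III-3]: 5 consistent

II-2 ∈ {X^SX^S, X^SX^s}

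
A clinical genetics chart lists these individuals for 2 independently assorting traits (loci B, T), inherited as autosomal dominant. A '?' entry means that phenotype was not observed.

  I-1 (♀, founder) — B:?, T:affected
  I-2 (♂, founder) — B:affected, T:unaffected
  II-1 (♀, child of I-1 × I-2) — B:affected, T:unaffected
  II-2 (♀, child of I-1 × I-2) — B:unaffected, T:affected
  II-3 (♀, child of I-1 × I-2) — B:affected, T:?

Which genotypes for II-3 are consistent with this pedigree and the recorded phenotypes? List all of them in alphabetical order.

II-3 ∈ {BB Tt, BB tt, Bb Tt, Bb tt}

B/I-1 ? ·: bb|Bb
B/I-2 aff ·: Bb
B/II-1 aff I-1×I-2: Bb|BB
B/II-2 un I-1×I-2: bb
B/II-3 aff I-1×I-2: Bb|BB
⇒ B over [I-1,I-2,II-1,II-2,II-3]: 5 consistent
T/I-1 aff ·: Tt
T/I-2 un ·: tt
T/II-1 un I-1×I-2: tt
T/II-2 aff I-1×I-2: Tt
T/II-3 ? I-1×I-2: tt|Tt
⇒ T over [I-1,I-2,II-1,II-2,II-3]: 2 consistent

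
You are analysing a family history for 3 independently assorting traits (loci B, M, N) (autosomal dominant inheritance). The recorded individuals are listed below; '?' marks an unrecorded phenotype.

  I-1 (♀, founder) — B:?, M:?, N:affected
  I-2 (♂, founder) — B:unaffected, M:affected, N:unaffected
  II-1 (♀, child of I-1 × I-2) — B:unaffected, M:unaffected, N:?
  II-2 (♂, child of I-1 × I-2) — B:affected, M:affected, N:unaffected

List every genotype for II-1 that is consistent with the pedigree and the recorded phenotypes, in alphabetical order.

II-1 ∈ {bb mm Nn, bb mm nn}

B/I-1 ? ·: Bb
B/I-2 un ·: bb
B/II-1 un I-1×I-2: bb
B/II-2 aff I-1×I-2: Bb
⇒ B over [I-1,I-2,II-1,II-2]: 1 consistent
M/I-1 ? ·: mm|Mm
M/I-2 aff ·: Mm
M/II-1 un I-1×I-2: mm
M/II-2 aff I-1×I-2: Mm|MM
⇒ M over [I-1,I-2,II-1,II-2]: 3 consistent
N/I-1 aff ·: Nn
N/I-2 un ·: nn
N/II-1 ? I-1×I-2: nn|Nn
N/II-2 un I-1×I-2: nn
⇒ N over [I-1,I-2,II-1,II-2]: 2 consistent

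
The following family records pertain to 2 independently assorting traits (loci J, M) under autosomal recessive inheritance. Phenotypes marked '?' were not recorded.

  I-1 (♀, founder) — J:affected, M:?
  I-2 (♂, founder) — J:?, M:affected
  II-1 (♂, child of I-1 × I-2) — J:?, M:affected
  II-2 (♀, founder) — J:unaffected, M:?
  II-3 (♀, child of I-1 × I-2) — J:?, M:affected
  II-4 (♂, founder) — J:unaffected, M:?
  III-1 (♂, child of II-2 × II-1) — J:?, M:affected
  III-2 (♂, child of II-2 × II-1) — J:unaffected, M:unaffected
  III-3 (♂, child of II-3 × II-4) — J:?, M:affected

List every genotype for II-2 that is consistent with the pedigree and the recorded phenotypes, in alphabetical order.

J/I-1 aff ·: jj
J/I-2 ? ·: JJ|Jj|jj
J/II-1 ? I-1×I-2: Jj|jj
J/II-2 un ·: JJ|Jj
J/II-3 ? I-1×I-2: Jj|jj
J/II-4 un ·: JJ|Jj
J/III-1 ? II-2×II-1: JJ|Jj|jj
J/III-2 un II-2×II-1: JJ|Jj
J/III-3 ? II-3×II-4: JJ|Jj|jj
⇒ J over [I-1,I-2,II-1,II-2,II-3,II-4,III-1,III-2,III-3]: 163 consistent
M/I-1 ? ·: Mm|mm
M/I-2 aff ·: mm
M/II-1 aff I-1×I-2: mm
M/II-2 ? ·: Mm
M/II-3 aff I-1×I-2: mm
M/II-4 ? ·: Mm|mm
M/III-1 aff II-2×II-1: mm
M/III-2 un II-2×II-1: Mm
M/III-3 aff II-3×II-4: mm
⇒ M over [I-1,I-2,II-1,II-2,II-3,II-4,III-1,III-2,III-3]: 4 consistent

II-2 ∈ {JJ Mm, Jj Mm}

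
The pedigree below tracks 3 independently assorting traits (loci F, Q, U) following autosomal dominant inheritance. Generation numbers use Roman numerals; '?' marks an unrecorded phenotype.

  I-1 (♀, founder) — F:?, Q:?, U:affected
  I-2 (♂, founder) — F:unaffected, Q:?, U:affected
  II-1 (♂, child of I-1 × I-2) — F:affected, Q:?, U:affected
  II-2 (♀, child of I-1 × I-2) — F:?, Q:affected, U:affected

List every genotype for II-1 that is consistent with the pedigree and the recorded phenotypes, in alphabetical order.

II-1 ∈ {Ff QQ UU, Ff QQ Uu, Ff Qq UU, Ff Qq Uu, Ff qq UU, Ff qq Uu}

F/I-1 ? ·: Ff|FF
F/I-2 un ·: ff
F/II-1 aff I-1×I-2: Ff
F/II-2 ? I-1×I-2: ff|Ff
⇒ F over [I-1,I-2,II-1,II-2]: 3 consistent
Q/I-1 ? ·: qq|Qq|QQ
Q/I-2 ? ·: qq|Qq|QQ
Q/II-1 ? I-1×I-2: qq|Qq|QQ
Q/II-2 aff I-1×I-2: Qq|QQ
⇒ Q over [I-1,I-2,II-1,II-2]: 21 consistent
U/I-1 aff ·: Uu|UU
U/I-2 aff ·: Uu|UU
U/II-1 aff I-1×I-2: Uu|UU
U/II-2 aff I-1×I-2: Uu|UU
⇒ U over [I-1,I-2,II-1,II-2]: 13 consistent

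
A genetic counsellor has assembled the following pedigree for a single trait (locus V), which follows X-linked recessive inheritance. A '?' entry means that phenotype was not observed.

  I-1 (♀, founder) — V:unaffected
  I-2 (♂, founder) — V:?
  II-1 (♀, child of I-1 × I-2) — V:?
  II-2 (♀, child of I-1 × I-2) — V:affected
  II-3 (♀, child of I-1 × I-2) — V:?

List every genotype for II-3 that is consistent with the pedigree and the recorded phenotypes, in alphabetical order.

II-3 ∈ {X^VX^v, X^vX^v}

V/I-1 un ·: X^VX^v
V/I-2 ? ·: X^vY
V/II-1 ? I-1×I-2: X^VX^v|X^vX^v
V/II-2 aff I-1×I-2: X^vX^v
V/II-3 ? I-1×I-2: X^VX^v|X^vX^v
⇒ V over [I-1,I-2,II-1,II-2,II-3]: 4 consistent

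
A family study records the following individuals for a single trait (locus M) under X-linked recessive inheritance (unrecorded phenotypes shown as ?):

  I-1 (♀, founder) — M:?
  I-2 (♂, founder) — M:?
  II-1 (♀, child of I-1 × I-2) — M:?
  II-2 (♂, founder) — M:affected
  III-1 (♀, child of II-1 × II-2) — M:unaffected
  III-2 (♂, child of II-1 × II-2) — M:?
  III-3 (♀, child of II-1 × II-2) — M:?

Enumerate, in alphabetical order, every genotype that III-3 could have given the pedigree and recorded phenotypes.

M/I-1 ? ·: X^MX^M|X^MX^m|X^mX^m
M/I-2 ? ·: X^MY|X^mY
M/II-1 ? I-1×I-2: X^MX^M|X^MX^m
M/II-2 aff ·: X^mY
M/III-1 un II-1×II-2: X^MX^m
M/III-2 ? II-1×II-2: X^MY|X^mY
M/III-3 ? II-1×II-2: X^MX^m|X^mX^m
⇒ M over [I-1,I-2,II-1,II-2,III-1,III-2,III-3]: 18 consistent

III-3 ∈ {X^MX^m, X^mX^m}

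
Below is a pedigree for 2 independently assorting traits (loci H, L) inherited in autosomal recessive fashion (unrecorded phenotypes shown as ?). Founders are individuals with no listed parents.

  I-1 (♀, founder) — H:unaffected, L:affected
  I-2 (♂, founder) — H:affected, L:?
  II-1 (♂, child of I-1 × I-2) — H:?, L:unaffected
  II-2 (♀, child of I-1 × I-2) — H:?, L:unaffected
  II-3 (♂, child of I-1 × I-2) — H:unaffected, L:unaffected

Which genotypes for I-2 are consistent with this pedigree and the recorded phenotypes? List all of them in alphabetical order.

H/I-1 un ·: HH|Hh
H/I-2 aff ·: hh
H/II-1 ? I-1×I-2: Hh|hh
H/II-2 ? I-1×I-2: Hh|hh
H/II-3 un I-1×I-2: Hh
⇒ H over [I-1,I-2,II-1,II-2,II-3]: 5 consistent
L/I-1 aff ·: ll
L/I-2 ? ·: LL|Ll
L/II-1 un I-1×I-2: Ll
L/II-2 un I-1×I-2: Ll
L/II-3 un I-1×I-2: Ll
⇒ L over [I-1,I-2,II-1,II-2,II-3]: 2 consistent

I-2 ∈ {hh LL, hh Ll}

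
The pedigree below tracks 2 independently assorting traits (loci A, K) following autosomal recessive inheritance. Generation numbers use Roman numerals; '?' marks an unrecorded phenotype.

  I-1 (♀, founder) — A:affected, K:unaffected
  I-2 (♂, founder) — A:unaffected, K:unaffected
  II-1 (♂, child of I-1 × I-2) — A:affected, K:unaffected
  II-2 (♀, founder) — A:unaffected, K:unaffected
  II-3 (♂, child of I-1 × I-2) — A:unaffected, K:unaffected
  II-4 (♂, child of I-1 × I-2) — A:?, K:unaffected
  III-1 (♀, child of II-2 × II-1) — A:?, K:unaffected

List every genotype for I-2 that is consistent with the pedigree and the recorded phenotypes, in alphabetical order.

I-2 ∈ {Aa KK, Aa Kk}

A/I-1 aff ·: aa
A/I-2 un ·: Aa
A/II-1 aff I-1×I-2: aa
A/II-2 un ·: AA|Aa
A/II-3 un I-1×I-2: Aa
A/II-4 ? I-1×I-2: Aa|aa
A/III-1 ? II-2×II-1: Aa|aa
⇒ A over [I-1,I-2,II-1,II-2,II-3,II-4,III-1]: 6 consistent
K/I-1 un ·: KK|Kk
K/I-2 un ·: KK|Kk
K/II-1 un I-1×I-2: KK|Kk
K/II-2 un ·: KK|Kk
K/II-3 un I-1×I-2: KK|Kk
K/II-4 un I-1×I-2: KK|Kk
K/III-1 un II-2×II-1: KK|Kk
⇒ K over [I-1,I-2,II-1,II-2,II-3,II-4,III-1]: 87 consistent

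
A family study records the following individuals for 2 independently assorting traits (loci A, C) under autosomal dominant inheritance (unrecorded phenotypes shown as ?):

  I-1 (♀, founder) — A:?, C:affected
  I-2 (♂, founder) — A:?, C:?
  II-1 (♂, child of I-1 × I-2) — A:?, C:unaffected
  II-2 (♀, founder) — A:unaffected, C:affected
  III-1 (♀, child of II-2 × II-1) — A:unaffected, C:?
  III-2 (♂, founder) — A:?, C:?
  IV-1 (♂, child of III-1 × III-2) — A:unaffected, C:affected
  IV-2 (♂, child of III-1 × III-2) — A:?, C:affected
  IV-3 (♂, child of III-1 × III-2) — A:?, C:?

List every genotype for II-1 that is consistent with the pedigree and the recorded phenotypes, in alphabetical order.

II-1 ∈ {Aa cc, aa cc}

A/I-1 ? ·: aa|Aa|AA
A/I-2 ? ·: aa|Aa|AA
A/II-1 ? I-1×I-2: aa|Aa
A/II-2 un ·: aa
A/III-1 un II-2×II-1: aa
A/III-2 ? ·: aa|Aa
A/IV-1 un III-1×III-2: aa
A/IV-2 ? III-1×III-2: aa|Aa
A/IV-3 ? III-1×III-2: aa|Aa
⇒ A over [I-1,I-2,II-1,II-2,III-1,III-2,IV-1,IV-2,IV-3]: 55 consistent
C/I-1 aff ·: Cc
C/I-2 ? ·: cc|Cc
C/II-1 un I-1×I-2: cc
C/II-2 aff ·: Cc|CC
C/III-1 ? II-2×II-1: cc|Cc
C/III-2 ? ·: cc|Cc|CC
C/IV-1 aff III-1×III-2: Cc|CC
C/IV-2 aff III-1×III-2: Cc|CC
C/IV-3 ? III-1×III-2: cc|Cc|CC
⇒ C over [I-1,I-2,II-1,II-2,III-1,III-2,IV-1,IV-2,IV-3]: 94 consistent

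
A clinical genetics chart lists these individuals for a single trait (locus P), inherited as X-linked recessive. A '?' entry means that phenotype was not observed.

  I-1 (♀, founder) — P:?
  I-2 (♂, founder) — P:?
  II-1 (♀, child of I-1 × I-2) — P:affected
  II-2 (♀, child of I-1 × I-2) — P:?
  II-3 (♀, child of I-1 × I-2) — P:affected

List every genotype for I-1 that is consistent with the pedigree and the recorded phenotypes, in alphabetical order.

I-1 ∈ {X^PX^p, X^pX^p}

P/I-1 ? ·: X^PX^p|X^pX^p
P/I-2 ? ·: X^pY
P/II-1 aff I-1×I-2: X^pX^p
P/II-2 ? I-1×I-2: X^PX^p|X^pX^p
P/II-3 aff I-1×I-2: X^pX^p
⇒ P over [I-1,I-2,II-1,II-2,II-3]: 3 consistent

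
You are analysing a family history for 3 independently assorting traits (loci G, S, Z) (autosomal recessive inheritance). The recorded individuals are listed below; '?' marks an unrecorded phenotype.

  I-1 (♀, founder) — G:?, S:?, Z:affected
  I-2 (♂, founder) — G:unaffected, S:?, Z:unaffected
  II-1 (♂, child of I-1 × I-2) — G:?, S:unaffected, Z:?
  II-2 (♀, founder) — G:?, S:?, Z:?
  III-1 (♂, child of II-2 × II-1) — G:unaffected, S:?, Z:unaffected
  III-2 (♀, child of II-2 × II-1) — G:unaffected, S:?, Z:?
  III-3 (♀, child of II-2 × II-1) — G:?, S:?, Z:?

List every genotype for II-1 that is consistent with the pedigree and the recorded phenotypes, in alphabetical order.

G/I-1 ? ·: GG|Gg|gg
G/I-2 un ·: GG|Gg
G/II-1 ? I-1×I-2: GG|Gg|gg
G/II-2 ? ·: GG|Gg|gg
G/III-1 un II-2×II-1: GG|Gg
G/III-2 un II-2×II-1: GG|Gg
G/III-3 ? II-2×II-1: GG|Gg|gg
⇒ G over [I-1,I-2,II-1,II-2,III-1,III-2,III-3]: 156 consistent
S/I-1 ? ·: SS|Ss|ss
S/I-2 ? ·: SS|Ss|ss
S/II-1 un I-1×I-2: SS|Ss
S/II-2 ? ·: SS|Ss|ss
S/III-1 ? II-2×II-1: SS|Ss|ss
S/III-2 ? II-2×II-1: SS|Ss|ss
S/III-3 ? II-2×II-1: SS|Ss|ss
⇒ S over [I-1,I-2,II-1,II-2,III-1,III-2,III-3]: 341 consistent
Z/I-1 aff ·: zz
Z/I-2 un ·: ZZ|Zz
Z/II-1 ? I-1×I-2: Zz|zz
Z/II-2 ? ·: ZZ|Zz|zz
Z/III-1 un II-2×II-1: ZZ|Zz
Z/III-2 ? II-2×II-1: ZZ|Zz|zz
Z/III-3 ? II-2×II-1: ZZ|Zz|zz
⇒ Z over [I-1,I-2,II-1,II-2,III-1,III-2,III-3]: 65 consistent

II-1 ∈ {GG SS Zz, GG SS zz, GG Ss Zz, GG Ss zz, Gg SS Zz, Gg SS zz, Gg Ss Zz, Gg Ss zz, gg SS Zz, gg SS zz, gg Ss Zz, gg Ss zz}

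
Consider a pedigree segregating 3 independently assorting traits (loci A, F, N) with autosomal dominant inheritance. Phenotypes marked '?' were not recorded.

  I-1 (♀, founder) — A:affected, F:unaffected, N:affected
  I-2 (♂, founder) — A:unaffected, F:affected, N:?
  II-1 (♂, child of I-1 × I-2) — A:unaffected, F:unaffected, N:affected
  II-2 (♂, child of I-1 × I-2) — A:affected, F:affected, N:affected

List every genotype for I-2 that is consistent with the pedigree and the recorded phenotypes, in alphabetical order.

I-2 ∈ {aa Ff NN, aa Ff Nn, aa Ff nn}

A/I-1 aff ·: Aa
A/I-2 un ·: aa
A/II-1 un I-1×I-2: aa
A/II-2 aff I-1×I-2: Aa
⇒ A over [I-1,I-2,II-1,II-2]: 1 consistent
F/I-1 un ·: ff
F/I-2 aff ·: Ff
F/II-1 un I-1×I-2: ff
F/II-2 aff I-1×I-2: Ff
⇒ F over [I-1,I-2,II-1,II-2]: 1 consistent
N/I-1 aff ·: Nn|NN
N/I-2 ? ·: nn|Nn|NN
N/II-1 aff I-1×I-2: Nn|NN
N/II-2 aff I-1×I-2: Nn|NN
⇒ N over [I-1,I-2,II-1,II-2]: 15 consistent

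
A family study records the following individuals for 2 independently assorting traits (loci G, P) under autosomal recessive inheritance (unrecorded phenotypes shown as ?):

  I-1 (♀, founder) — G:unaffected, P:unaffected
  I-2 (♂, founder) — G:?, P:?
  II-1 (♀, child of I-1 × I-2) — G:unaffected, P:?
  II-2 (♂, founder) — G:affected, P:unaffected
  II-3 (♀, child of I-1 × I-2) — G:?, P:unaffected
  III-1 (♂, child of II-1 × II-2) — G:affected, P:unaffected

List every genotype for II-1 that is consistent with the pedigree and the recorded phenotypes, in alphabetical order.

II-1 ∈ {Gg PP, Gg Pp, Gg pp}

G/I-1 un ·: GG|Gg
G/I-2 ? ·: GG|Gg|gg
G/II-1 un I-1×I-2: Gg
G/II-2 aff ·: gg
G/II-3 ? I-1×I-2: GG|Gg|gg
G/III-1 aff II-1×II-2: gg
⇒ G over [I-1,I-2,II-1,II-2,II-3,III-1]: 10 consistent
P/I-1 un ·: PP|Pp
P/I-2 ? ·: PP|Pp|pp
P/II-1 ? I-1×I-2: PP|Pp|pp
P/II-2 un ·: PP|Pp
P/II-3 un I-1×I-2: PP|Pp
P/III-1 un II-1×II-2: PP|Pp
⇒ P over [I-1,I-2,II-1,II-2,II-3,III-1]: 59 consistent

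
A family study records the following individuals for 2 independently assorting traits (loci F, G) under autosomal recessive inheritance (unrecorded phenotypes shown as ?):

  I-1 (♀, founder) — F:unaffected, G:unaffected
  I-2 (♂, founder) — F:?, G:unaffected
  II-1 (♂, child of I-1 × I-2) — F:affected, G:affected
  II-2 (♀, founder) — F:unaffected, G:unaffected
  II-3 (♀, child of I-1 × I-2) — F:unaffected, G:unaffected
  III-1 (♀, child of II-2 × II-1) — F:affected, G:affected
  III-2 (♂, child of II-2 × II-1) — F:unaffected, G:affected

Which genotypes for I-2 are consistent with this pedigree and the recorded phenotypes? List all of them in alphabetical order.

I-2 ∈ {Ff Gg, ff Gg}

F/I-1 un ·: Ff
F/I-2 ? ·: Ff|ff
F/II-1 aff I-1×I-2: ff
F/II-2 un ·: Ff
F/II-3 un I-1×I-2: FF|Ff
F/III-1 aff II-2×II-1: ff
F/III-2 un II-2×II-1: Ff
⇒ F over [I-1,I-2,II-1,II-2,II-3,III-1,III-2]: 3 consistent
G/I-1 un ·: Gg
G/I-2 un ·: Gg
G/II-1 aff I-1×I-2: gg
G/II-2 un ·: Gg
G/II-3 un I-1×I-2: GG|Gg
G/III-1 aff II-2×II-1: gg
G/III-2 aff II-2×II-1: gg
⇒ G over [I-1,I-2,II-1,II-2,II-3,III-1,III-2]: 2 consistent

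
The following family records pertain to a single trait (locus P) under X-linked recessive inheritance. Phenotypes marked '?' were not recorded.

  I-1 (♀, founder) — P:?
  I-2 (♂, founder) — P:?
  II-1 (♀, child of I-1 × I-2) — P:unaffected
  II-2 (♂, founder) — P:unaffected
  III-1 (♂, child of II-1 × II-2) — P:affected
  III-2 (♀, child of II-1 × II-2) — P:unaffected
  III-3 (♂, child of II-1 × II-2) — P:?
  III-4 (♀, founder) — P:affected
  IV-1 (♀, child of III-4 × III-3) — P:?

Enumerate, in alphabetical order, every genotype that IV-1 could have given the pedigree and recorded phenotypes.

P/I-1 ? ·: X^PX^P|X^PX^p|X^pX^p
P/I-2 ? ·: X^PY|X^pY
P/II-1 un I-1×I-2: X^PX^p
P/II-2 un ·: X^PY
P/III-1 aff II-1×II-2: X^pY
P/III-2 un II-1×II-2: X^PX^P|X^PX^p
P/III-3 ? II-1×II-2: X^PY|X^pY
P/III-4 aff ·: X^pX^p
P/IV-1 ? III-4×III-3: X^PX^p|X^pX^p
⇒ P over [I-1,I-2,II-1,II-2,III-1,III-2,III-3,III-4,IV-1]: 16 consistent

IV-1 ∈ {X^PX^p, X^pX^p}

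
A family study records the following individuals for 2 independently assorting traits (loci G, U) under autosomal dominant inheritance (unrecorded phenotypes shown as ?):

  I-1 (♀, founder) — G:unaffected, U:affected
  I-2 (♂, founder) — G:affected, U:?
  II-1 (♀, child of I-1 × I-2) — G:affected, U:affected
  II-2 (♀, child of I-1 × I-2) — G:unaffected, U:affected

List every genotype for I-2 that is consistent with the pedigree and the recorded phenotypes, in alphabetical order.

G/I-1 un ·: gg
G/I-2 aff ·: Gg
G/II-1 aff I-1×I-2: Gg
G/II-2 un I-1×I-2: gg
⇒ G over [I-1,I-2,II-1,II-2]: 1 consistent
U/I-1 aff ·: Uu|UU
U/I-2 ? ·: uu|Uu|UU
U/II-1 aff I-1×I-2: Uu|UU
U/II-2 aff I-1×I-2: Uu|UU
⇒ U over [I-1,I-2,II-1,II-2]: 15 consistent

I-2 ∈ {Gg UU, Gg Uu, Gg uu}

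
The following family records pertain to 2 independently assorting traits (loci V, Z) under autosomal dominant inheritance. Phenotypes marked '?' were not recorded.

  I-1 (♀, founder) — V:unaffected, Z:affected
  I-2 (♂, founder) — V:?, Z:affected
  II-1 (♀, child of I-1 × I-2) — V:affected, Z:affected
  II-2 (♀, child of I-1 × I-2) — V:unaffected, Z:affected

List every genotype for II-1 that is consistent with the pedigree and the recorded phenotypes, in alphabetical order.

V/I-1 un ·: vv
V/I-2 ? ·: Vv
V/II-1 aff I-1×I-2: Vv
V/II-2 un I-1×I-2: vv
⇒ V over [I-1,I-2,II-1,II-2]: 1 consistent
Z/I-1 aff ·: Zz|ZZ
Z/I-2 aff ·: Zz|ZZ
Z/II-1 aff I-1×I-2: Zz|ZZ
Z/II-2 aff I-1×I-2: Zz|ZZ
⇒ Z over [I-1,I-2,II-1,II-2]: 13 consistent

II-1 ∈ {Vv ZZ, Vv Zz}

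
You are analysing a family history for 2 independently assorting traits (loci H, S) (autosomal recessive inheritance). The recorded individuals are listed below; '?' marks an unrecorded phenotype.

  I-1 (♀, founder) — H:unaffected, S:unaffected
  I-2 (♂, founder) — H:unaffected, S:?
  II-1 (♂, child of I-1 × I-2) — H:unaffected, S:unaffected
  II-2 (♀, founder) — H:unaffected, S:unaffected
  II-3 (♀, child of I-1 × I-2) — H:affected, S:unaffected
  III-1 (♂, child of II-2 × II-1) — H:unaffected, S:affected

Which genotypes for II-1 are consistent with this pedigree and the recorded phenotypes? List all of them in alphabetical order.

II-1 ∈ {HH Ss, Hh Ss}

H/I-1 un ·: Hh
H/I-2 un ·: Hh
H/II-1 un I-1×I-2: HH|Hh
H/II-2 un ·: HH|Hh
H/II-3 aff I-1×I-2: hh
H/III-1 un II-2×II-1: HH|Hh
⇒ H over [I-1,I-2,II-1,II-2,II-3,III-1]: 7 consistent
S/I-1 un ·: SS|Ss
S/I-2 ? ·: SS|Ss|ss
S/II-1 un I-1×I-2: Ss
S/II-2 un ·: Ss
S/II-3 un I-1×I-2: SS|Ss
S/III-1 aff II-2×II-1: ss
⇒ S over [I-1,I-2,II-1,II-2,II-3,III-1]: 8 consistent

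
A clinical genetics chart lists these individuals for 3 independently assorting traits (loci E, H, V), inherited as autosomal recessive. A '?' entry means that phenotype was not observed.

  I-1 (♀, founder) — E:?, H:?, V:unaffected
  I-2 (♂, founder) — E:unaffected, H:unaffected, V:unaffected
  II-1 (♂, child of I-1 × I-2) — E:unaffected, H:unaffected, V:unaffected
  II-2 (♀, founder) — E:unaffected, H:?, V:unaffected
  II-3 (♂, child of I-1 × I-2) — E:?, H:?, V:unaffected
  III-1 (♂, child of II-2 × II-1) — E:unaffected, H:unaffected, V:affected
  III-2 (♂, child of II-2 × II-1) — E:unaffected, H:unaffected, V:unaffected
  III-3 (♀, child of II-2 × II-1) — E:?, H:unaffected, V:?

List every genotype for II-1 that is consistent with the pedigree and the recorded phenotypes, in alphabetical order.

E/I-1 ? ·: EE|Ee|ee
E/I-2 un ·: EE|Ee
E/II-1 un I-1×I-2: EE|Ee
E/II-2 un ·: EE|Ee
E/II-3 ? I-1×I-2: EE|Ee|ee
E/III-1 un II-2×II-1: EE|Ee
E/III-2 un II-2×II-1: EE|Ee
E/III-3 ? II-2×II-1: EE|Ee|ee
⇒ E over [I-1,I-2,II-1,II-2,II-3,III-1,III-2,III-3]: 272 consistent
H/I-1 ? ·: HH|Hh|hh
H/I-2 un ·: HH|Hh
H/II-1 un I-1×I-2: HH|Hh
H/II-2 ? ·: HH|Hh|hh
H/II-3 ? I-1×I-2: HH|Hh|hh
H/III-1 un II-2×II-1: HH|Hh
H/III-2 un II-2×II-1: HH|Hh
H/III-3 un II-2×II-1: HH|Hh
⇒ H over [I-1,I-2,II-1,II-2,II-3,III-1,III-2,III-3]: 250 consistent
V/I-1 un ·: VV|Vv
V/I-2 un ·: VV|Vv
V/II-1 un I-1×I-2: Vv
V/II-2 un ·: Vv
V/II-3 un I-1×I-2: VV|Vv
V/III-1 aff II-2×II-1: vv
V/III-2 un II-2×II-1: VV|Vv
V/III-3 ? II-2×II-1: VV|Vv|vv
⇒ V over [I-1,I-2,II-1,II-2,II-3,III-1,III-2,III-3]: 36 consistent

II-1 ∈ {EE HH Vv, EE Hh Vv, Ee HH Vv, Ee Hh Vv}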